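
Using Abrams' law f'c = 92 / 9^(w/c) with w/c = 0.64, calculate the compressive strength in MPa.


f'c = 92 / 9^0.64
= 92 / 4.081
= 22.55 MPa

22.55


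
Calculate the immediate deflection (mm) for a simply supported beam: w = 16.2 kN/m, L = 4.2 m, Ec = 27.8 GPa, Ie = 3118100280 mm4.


Convert: L = 4.2 m = 4200 mm, Ec = 27.8 GPa = 27800 MPa
delta = 5 * 16.2 * 4200^4 / (384 * 27800 * 3118100280)
= 0.76 mm

0.76


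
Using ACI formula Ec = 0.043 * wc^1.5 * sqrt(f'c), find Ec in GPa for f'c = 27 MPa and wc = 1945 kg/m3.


Ec = 0.043 * 1945^1.5 * sqrt(27) / 1000
= 19.17 GPa

19.17


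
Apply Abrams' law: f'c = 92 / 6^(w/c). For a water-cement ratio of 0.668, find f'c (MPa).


f'c = 92 / 6^0.668
= 92 / 3.31
= 27.8 MPa

27.8


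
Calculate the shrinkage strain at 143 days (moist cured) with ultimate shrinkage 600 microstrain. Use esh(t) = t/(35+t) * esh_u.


esh(143) = 143 / (35 + 143) * 600
= 143 / 178 * 600
= 482.0 microstrain

482.0


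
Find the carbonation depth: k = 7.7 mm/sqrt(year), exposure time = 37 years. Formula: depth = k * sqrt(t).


depth = k * sqrt(t)
= 7.7 * sqrt(37)
= 46.84 mm

46.84


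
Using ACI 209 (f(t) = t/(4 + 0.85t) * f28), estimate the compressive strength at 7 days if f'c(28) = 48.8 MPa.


f(7) = 7 / (4 + 0.85 * 7) * 48.8
= 7 / 9.95 * 48.8
= 34.33 MPa

34.33


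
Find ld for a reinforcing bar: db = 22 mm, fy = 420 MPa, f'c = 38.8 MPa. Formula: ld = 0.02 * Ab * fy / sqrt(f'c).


Ab = pi * 22^2 / 4 = 380.133 mm2
ld = 0.02 * 380.133 * 420 / sqrt(38.8)
= 512.6 mm

512.6


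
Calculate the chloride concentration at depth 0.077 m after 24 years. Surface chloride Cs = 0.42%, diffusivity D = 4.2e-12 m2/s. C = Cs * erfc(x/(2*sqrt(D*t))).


t_seconds = 24 * 365.25 * 24 * 3600 = 757382400.0 s
arg = 0.077 / (2 * sqrt(4.2e-12 * 757382400.0))
= 0.6826
erfc(0.6826) = 0.3344
C = 0.42 * 0.3344 = 0.1404%

0.1404


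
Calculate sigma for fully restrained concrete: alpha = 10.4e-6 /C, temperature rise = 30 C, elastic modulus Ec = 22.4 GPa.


sigma = alpha * dT * Ec
= 10.4e-6 * 30 * 22.4 * 1000
= 6.989 MPa

6.989


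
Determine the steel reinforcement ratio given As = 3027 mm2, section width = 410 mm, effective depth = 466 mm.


rho = As / (b * d)
= 3027 / (410 * 466)
= 0.0158

0.0158


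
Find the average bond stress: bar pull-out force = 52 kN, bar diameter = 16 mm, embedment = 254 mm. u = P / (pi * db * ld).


u = P / (pi * db * ld)
= 52 * 1000 / (pi * 16 * 254)
= 4.073 MPa

4.073


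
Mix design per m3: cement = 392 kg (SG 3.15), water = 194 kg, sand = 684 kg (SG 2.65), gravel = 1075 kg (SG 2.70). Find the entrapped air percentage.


Vol cement = 392 / (3.15 * 1000) = 0.124444 m3
Vol water = 194 / 1000 = 0.194 m3
Vol sand = 684 / (2.65 * 1000) = 0.258113 m3
Vol gravel = 1075 / (2.70 * 1000) = 0.398148 m3
Total solid + water volume = 0.974706 m3
Air = (1 - 0.974706) * 100 = 2.53%

2.53


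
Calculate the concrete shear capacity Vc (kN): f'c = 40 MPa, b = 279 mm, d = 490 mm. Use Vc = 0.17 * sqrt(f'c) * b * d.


Vc = 0.17 * sqrt(40) * 279 * 490 / 1000
= 146.99 kN

146.99


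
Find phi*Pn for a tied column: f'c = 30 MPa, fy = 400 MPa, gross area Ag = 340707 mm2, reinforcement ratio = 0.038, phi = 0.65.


Ast = rho * Ag = 0.038 * 340707 = 12946.866 mm2
phi*Pn = 0.65 * 0.80 * (0.85 * 30 * (340707 - 12946.866) + 400 * 12946.866) / 1000
= 7039.05 kN

7039.05


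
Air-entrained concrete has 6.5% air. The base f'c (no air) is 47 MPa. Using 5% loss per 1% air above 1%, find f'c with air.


Strength loss = (6.5 - 1) * 5 = 27.5%
f'c = 47 * (1 - 27.5/100)
= 34.07 MPa

34.07


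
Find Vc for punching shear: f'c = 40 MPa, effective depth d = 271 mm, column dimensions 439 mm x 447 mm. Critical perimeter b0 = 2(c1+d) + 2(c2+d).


b0 = 2*(439 + 271) + 2*(447 + 271) = 2856 mm
Vc = 0.33 * sqrt(40) * 2856 * 271 / 1000
= 1615.37 kN

1615.37


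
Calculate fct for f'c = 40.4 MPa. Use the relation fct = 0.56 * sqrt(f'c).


fct = 0.56 * sqrt(40.4)
= 0.56 * 6.356
= 3.559 MPa

3.559


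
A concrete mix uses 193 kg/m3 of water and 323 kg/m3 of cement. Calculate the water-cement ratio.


w/c = water / cement
w/c = 193 / 323 = 0.598

0.598


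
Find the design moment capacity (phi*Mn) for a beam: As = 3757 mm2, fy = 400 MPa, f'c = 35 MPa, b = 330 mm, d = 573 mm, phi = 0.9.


a = As * fy / (0.85 * f'c * b)
= 3757 * 400 / (0.85 * 35 * 330)
= 153.0736 mm
Mn = As * fy * (d - a/2) / 10^6
= 746.0849 kN-m
phi*Mn = 0.9 * 746.0849 = 671.48 kN-m

671.48


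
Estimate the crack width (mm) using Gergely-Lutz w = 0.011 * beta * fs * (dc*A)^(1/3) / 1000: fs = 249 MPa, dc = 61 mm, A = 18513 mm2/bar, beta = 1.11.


w = 0.011 * beta * fs * (dc * A)^(1/3) / 1000
= 0.011 * 1.11 * 249 * (61 * 18513)^(1/3) / 1000
= 0.317 mm

0.317


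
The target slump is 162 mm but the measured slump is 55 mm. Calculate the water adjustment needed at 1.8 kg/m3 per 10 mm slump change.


Difference = 162 - 55 = 107 mm
Water adjustment = 107 * 1.8 / 10 = 19.3 kg/m3

19.3


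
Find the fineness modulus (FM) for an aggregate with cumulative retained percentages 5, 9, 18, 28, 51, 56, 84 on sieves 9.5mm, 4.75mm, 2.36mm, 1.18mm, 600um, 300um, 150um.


FM = sum(cumulative % retained) / 100
= 251 / 100
= 2.51

2.51


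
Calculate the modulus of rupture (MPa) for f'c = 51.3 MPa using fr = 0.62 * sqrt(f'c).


fr = 0.62 * sqrt(51.3)
= 4.441 MPa

4.441


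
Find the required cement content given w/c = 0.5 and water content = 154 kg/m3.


Cement = water / (w/c)
= 154 / 0.5
= 308.0 kg/m3

308.0


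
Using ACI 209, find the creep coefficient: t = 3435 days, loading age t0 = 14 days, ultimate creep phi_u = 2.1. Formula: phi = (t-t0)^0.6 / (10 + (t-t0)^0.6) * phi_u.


dt = 3435 - 14 = 3421
phi = 3421^0.6 / (10 + 3421^0.6) * 2.1
= 1.952

1.952


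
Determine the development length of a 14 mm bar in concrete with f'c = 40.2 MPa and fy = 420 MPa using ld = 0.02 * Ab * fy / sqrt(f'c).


Ab = pi * 14^2 / 4 = 153.938 mm2
ld = 0.02 * 153.938 * 420 / sqrt(40.2)
= 203.9 mm

203.9


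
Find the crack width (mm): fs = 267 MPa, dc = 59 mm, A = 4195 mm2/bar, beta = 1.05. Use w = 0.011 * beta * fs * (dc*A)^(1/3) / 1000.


w = 0.011 * beta * fs * (dc * A)^(1/3) / 1000
= 0.011 * 1.05 * 267 * (59 * 4195)^(1/3) / 1000
= 0.194 mm

0.194


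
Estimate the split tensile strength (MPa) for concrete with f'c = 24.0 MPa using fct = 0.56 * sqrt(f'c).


fct = 0.56 * sqrt(24.0)
= 0.56 * 4.899
= 2.743 MPa

2.743


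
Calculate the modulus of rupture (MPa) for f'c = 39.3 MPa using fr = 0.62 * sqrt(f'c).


fr = 0.62 * sqrt(39.3)
= 3.887 MPa

3.887


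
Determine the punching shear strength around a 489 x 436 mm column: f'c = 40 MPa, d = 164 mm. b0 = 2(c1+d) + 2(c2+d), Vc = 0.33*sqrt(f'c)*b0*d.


b0 = 2*(489 + 164) + 2*(436 + 164) = 2506 mm
Vc = 0.33 * sqrt(40) * 2506 * 164 / 1000
= 857.77 kN

857.77


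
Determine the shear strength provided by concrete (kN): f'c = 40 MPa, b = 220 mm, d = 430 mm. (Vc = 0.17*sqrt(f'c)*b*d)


Vc = 0.17 * sqrt(40) * 220 * 430 / 1000
= 101.71 kN

101.71


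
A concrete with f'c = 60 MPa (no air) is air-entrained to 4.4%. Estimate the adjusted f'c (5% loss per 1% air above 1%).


Strength loss = (4.4 - 1) * 5 = 17.0%
f'c = 60 * (1 - 17.0/100)
= 49.8 MPa

49.8


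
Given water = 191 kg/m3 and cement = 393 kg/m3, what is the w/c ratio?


w/c = water / cement
w/c = 191 / 393 = 0.486

0.486


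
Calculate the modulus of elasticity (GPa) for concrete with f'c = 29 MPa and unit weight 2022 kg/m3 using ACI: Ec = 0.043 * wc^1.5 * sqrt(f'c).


Ec = 0.043 * 2022^1.5 * sqrt(29) / 1000
= 21.05 GPa

21.05


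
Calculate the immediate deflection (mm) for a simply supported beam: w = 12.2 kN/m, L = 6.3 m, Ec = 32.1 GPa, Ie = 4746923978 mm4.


Convert: L = 6.3 m = 6300 mm, Ec = 32.1 GPa = 32100 MPa
delta = 5 * 12.2 * 6300^4 / (384 * 32100 * 4746923978)
= 1.64 mm

1.64


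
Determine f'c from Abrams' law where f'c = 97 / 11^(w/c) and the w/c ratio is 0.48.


f'c = 97 / 11^0.48
= 97 / 3.161
= 30.68 MPa

30.68


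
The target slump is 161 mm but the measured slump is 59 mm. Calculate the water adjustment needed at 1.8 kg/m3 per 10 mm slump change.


Difference = 161 - 59 = 102 mm
Water adjustment = 102 * 1.8 / 10 = 18.4 kg/m3

18.4


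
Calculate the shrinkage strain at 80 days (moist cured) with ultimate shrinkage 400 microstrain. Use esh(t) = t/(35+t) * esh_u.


esh(80) = 80 / (35 + 80) * 400
= 80 / 115 * 400
= 278.3 microstrain

278.3


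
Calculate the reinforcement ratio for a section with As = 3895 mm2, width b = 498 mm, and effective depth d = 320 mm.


rho = As / (b * d)
= 3895 / (498 * 320)
= 0.0244

0.0244


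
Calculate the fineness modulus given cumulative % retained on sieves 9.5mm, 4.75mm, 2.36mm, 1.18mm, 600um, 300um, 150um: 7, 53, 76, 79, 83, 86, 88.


FM = sum(cumulative % retained) / 100
= 472 / 100
= 4.72

4.72


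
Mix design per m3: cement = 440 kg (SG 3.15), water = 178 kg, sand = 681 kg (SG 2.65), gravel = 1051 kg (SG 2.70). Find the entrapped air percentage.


Vol cement = 440 / (3.15 * 1000) = 0.139683 m3
Vol water = 178 / 1000 = 0.178 m3
Vol sand = 681 / (2.65 * 1000) = 0.256981 m3
Vol gravel = 1051 / (2.70 * 1000) = 0.389259 m3
Total solid + water volume = 0.963923 m3
Air = (1 - 0.963923) * 100 = 3.61%

3.61


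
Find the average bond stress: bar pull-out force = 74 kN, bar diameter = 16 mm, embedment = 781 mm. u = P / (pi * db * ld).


u = P / (pi * db * ld)
= 74 * 1000 / (pi * 16 * 781)
= 1.885 MPa

1.885


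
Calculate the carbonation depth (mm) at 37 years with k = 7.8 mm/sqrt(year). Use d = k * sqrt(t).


depth = k * sqrt(t)
= 7.8 * sqrt(37)
= 47.45 mm

47.45


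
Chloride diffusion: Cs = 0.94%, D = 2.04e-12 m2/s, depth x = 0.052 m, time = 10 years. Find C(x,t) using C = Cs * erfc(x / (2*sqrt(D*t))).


t_seconds = 10 * 365.25 * 24 * 3600 = 315576000.0 s
arg = 0.052 / (2 * sqrt(2.04e-12 * 315576000.0))
= 1.0247
erfc(1.0247) = 0.1473
C = 0.94 * 0.1473 = 0.1385%

0.1385


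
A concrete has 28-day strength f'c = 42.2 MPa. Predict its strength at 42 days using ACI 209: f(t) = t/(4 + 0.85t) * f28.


f(42) = 42 / (4 + 0.85 * 42) * 42.2
= 42 / 39.7 * 42.2
= 44.64 MPa

44.64


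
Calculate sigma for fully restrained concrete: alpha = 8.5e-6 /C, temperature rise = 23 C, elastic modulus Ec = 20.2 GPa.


sigma = alpha * dT * Ec
= 8.5e-6 * 23 * 20.2 * 1000
= 3.949 MPa

3.949


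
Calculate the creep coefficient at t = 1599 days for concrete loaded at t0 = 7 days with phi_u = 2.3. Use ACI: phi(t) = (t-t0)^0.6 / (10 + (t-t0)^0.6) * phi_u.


dt = 1599 - 7 = 1592
phi = 1592^0.6 / (10 + 1592^0.6) * 2.3
= 2.054

2.054


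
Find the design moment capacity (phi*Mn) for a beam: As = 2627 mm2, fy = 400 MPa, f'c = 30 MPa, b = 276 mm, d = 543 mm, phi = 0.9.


a = As * fy / (0.85 * f'c * b)
= 2627 * 400 / (0.85 * 30 * 276)
= 149.3038 mm
Mn = As * fy * (d - a/2) / 10^6
= 492.1402 kN-m
phi*Mn = 0.9 * 492.1402 = 442.93 kN-m

442.93


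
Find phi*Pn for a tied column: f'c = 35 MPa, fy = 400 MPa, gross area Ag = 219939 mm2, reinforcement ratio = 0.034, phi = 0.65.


Ast = rho * Ag = 0.034 * 219939 = 7477.926 mm2
phi*Pn = 0.65 * 0.80 * (0.85 * 35 * (219939 - 7477.926) + 400 * 7477.926) / 1000
= 4842.18 kN

4842.18


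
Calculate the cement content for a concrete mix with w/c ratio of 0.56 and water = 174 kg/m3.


Cement = water / (w/c)
= 174 / 0.56
= 310.7 kg/m3

310.7


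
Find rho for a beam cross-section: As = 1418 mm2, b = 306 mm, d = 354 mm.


rho = As / (b * d)
= 1418 / (306 * 354)
= 0.0131

0.0131


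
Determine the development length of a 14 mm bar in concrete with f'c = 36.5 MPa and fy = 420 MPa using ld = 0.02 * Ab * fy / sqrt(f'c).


Ab = pi * 14^2 / 4 = 153.938 mm2
ld = 0.02 * 153.938 * 420 / sqrt(36.5)
= 214.0 mm

214.0


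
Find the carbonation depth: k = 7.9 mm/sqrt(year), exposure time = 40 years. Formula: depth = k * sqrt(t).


depth = k * sqrt(t)
= 7.9 * sqrt(40)
= 49.96 mm

49.96


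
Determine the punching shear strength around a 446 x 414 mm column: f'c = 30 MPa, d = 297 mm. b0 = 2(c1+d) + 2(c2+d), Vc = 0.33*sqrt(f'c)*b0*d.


b0 = 2*(446 + 297) + 2*(414 + 297) = 2908 mm
Vc = 0.33 * sqrt(30) * 2908 * 297 / 1000
= 1561.08 kN

1561.08


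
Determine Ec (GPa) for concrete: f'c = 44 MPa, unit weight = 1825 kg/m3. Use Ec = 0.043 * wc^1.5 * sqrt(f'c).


Ec = 0.043 * 1825^1.5 * sqrt(44) / 1000
= 22.24 GPa

22.24


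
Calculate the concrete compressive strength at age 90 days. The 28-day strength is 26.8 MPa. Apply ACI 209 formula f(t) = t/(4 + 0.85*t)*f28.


f(90) = 90 / (4 + 0.85 * 90) * 26.8
= 90 / 80.5 * 26.8
= 29.96 MPa

29.96


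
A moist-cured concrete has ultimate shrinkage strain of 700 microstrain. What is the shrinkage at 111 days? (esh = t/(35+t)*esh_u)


esh(111) = 111 / (35 + 111) * 700
= 111 / 146 * 700
= 532.2 microstrain

532.2


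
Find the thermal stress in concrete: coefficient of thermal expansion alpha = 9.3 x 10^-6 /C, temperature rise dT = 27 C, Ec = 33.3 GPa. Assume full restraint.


sigma = alpha * dT * Ec
= 9.3e-6 * 27 * 33.3 * 1000
= 8.362 MPa

8.362


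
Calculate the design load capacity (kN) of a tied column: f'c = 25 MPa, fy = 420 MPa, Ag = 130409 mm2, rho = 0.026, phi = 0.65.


Ast = rho * Ag = 0.026 * 130409 = 3390.634 mm2
phi*Pn = 0.65 * 0.80 * (0.85 * 25 * (130409 - 3390.634) + 420 * 3390.634) / 1000
= 2144.07 kN

2144.07


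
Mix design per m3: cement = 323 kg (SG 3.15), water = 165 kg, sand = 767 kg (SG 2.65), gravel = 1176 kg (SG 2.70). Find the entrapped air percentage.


Vol cement = 323 / (3.15 * 1000) = 0.10254 m3
Vol water = 165 / 1000 = 0.165 m3
Vol sand = 767 / (2.65 * 1000) = 0.289434 m3
Vol gravel = 1176 / (2.70 * 1000) = 0.435556 m3
Total solid + water volume = 0.992529 m3
Air = (1 - 0.992529) * 100 = 0.75%

0.75


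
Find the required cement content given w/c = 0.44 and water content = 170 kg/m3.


Cement = water / (w/c)
= 170 / 0.44
= 386.4 kg/m3

386.4


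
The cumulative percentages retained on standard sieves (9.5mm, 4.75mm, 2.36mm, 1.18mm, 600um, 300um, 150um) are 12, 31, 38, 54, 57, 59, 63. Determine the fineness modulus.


FM = sum(cumulative % retained) / 100
= 314 / 100
= 3.14

3.14


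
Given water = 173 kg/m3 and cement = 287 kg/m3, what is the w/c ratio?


w/c = water / cement
w/c = 173 / 287 = 0.603

0.603


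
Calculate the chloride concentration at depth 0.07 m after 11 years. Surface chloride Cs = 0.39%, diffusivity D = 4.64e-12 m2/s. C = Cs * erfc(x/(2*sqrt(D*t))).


t_seconds = 11 * 365.25 * 24 * 3600 = 347133600.0 s
arg = 0.07 / (2 * sqrt(4.64e-12 * 347133600.0))
= 0.8721
erfc(0.8721) = 0.2175
C = 0.39 * 0.2175 = 0.0848%

0.0848


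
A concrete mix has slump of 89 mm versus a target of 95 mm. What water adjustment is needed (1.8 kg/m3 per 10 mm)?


Difference = 95 - 89 = 6 mm
Water adjustment = 6 * 1.8 / 10 = 1.1 kg/m3

1.1


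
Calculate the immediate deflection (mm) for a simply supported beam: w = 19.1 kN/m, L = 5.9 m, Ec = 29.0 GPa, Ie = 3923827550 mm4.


Convert: L = 5.9 m = 5900 mm, Ec = 29.0 GPa = 29000 MPa
delta = 5 * 19.1 * 5900^4 / (384 * 29000 * 3923827550)
= 2.65 mm

2.65


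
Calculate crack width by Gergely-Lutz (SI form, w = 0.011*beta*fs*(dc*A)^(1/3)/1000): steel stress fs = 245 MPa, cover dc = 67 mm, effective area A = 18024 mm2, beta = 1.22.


w = 0.011 * beta * fs * (dc * A)^(1/3) / 1000
= 0.011 * 1.22 * 245 * (67 * 18024)^(1/3) / 1000
= 0.35 mm

0.35


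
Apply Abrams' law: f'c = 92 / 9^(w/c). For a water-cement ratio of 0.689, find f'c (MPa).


f'c = 92 / 9^0.689
= 92 / 4.544
= 20.24 MPa

20.24


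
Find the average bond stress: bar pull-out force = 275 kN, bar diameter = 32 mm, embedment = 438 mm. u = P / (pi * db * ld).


u = P / (pi * db * ld)
= 275 * 1000 / (pi * 32 * 438)
= 6.245 MPa

6.245


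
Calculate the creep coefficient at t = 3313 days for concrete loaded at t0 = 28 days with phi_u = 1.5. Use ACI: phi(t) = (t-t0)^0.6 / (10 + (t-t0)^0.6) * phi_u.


dt = 3313 - 28 = 3285
phi = 3285^0.6 / (10 + 3285^0.6) * 1.5
= 1.392

1.392


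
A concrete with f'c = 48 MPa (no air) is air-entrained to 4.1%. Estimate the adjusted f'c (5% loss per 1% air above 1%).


Strength loss = (4.1 - 1) * 5 = 15.5%
f'c = 48 * (1 - 15.5/100)
= 40.56 MPa

40.56


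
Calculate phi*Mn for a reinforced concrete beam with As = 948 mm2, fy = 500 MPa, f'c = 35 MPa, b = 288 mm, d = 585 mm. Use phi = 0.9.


a = As * fy / (0.85 * f'c * b)
= 948 * 500 / (0.85 * 35 * 288)
= 55.3221 mm
Mn = As * fy * (d - a/2) / 10^6
= 264.1787 kN-m
phi*Mn = 0.9 * 264.1787 = 237.76 kN-m

237.76


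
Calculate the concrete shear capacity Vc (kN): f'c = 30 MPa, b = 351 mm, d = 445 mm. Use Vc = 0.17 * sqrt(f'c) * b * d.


Vc = 0.17 * sqrt(30) * 351 * 445 / 1000
= 145.44 kN

145.44


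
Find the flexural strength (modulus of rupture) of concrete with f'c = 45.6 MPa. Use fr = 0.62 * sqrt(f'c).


fr = 0.62 * sqrt(45.6)
= 4.187 MPa

4.187


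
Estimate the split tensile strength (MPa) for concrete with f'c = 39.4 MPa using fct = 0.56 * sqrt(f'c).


fct = 0.56 * sqrt(39.4)
= 0.56 * 6.277
= 3.515 MPa

3.515


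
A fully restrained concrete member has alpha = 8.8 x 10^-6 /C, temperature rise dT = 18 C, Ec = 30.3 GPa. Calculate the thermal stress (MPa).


sigma = alpha * dT * Ec
= 8.8e-6 * 18 * 30.3 * 1000
= 4.8 MPa

4.8


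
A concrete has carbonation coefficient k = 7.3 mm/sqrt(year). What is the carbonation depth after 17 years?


depth = k * sqrt(t)
= 7.3 * sqrt(17)
= 30.1 mm

30.1


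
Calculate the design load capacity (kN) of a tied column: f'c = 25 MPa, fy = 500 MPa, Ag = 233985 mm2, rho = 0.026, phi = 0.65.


Ast = rho * Ag = 0.026 * 233985 = 6083.61 mm2
phi*Pn = 0.65 * 0.80 * (0.85 * 25 * (233985 - 6083.61) + 500 * 6083.61) / 1000
= 4100.05 kN

4100.05


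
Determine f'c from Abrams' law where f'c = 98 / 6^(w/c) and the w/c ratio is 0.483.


f'c = 98 / 6^0.483
= 98 / 2.376
= 41.25 MPa

41.25


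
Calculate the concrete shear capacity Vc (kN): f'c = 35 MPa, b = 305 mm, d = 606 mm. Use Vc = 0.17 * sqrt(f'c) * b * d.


Vc = 0.17 * sqrt(35) * 305 * 606 / 1000
= 185.89 kN

185.89


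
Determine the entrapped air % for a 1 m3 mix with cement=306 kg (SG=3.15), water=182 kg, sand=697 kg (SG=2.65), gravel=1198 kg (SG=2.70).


Vol cement = 306 / (3.15 * 1000) = 0.097143 m3
Vol water = 182 / 1000 = 0.182 m3
Vol sand = 697 / (2.65 * 1000) = 0.263019 m3
Vol gravel = 1198 / (2.70 * 1000) = 0.443704 m3
Total solid + water volume = 0.985865 m3
Air = (1 - 0.985865) * 100 = 1.41%

1.41


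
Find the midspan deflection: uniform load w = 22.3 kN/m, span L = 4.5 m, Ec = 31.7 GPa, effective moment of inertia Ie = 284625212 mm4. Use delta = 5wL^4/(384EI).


Convert: L = 4.5 m = 4500 mm, Ec = 31.7 GPa = 31700 MPa
delta = 5 * 22.3 * 4500^4 / (384 * 31700 * 284625212)
= 13.2 mm

13.2


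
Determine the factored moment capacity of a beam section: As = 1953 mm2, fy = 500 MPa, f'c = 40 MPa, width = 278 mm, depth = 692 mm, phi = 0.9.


a = As * fy / (0.85 * f'c * b)
= 1953 * 500 / (0.85 * 40 * 278)
= 103.3115 mm
Mn = As * fy * (d - a/2) / 10^6
= 625.2962 kN-m
phi*Mn = 0.9 * 625.2962 = 562.77 kN-m

562.77


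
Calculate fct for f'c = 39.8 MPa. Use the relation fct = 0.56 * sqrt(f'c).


fct = 0.56 * sqrt(39.8)
= 0.56 * 6.309
= 3.533 MPa

3.533


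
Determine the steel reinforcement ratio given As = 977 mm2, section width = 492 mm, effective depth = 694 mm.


rho = As / (b * d)
= 977 / (492 * 694)
= 0.0029

0.0029


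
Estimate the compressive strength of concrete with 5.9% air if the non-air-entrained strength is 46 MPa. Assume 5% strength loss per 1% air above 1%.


Strength loss = (5.9 - 1) * 5 = 24.5%
f'c = 46 * (1 - 24.5/100)
= 34.73 MPa

34.73


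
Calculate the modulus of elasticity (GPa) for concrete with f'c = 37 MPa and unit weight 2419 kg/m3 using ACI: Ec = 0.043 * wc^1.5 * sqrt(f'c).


Ec = 0.043 * 2419^1.5 * sqrt(37) / 1000
= 31.12 GPa

31.12


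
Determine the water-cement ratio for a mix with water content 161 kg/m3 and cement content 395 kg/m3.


w/c = water / cement
w/c = 161 / 395 = 0.408

0.408


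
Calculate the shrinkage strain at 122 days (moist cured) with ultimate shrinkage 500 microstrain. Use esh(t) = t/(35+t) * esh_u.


esh(122) = 122 / (35 + 122) * 500
= 122 / 157 * 500
= 388.5 microstrain

388.5


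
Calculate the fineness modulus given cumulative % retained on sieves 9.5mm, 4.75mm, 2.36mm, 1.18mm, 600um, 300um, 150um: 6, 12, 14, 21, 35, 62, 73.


FM = sum(cumulative % retained) / 100
= 223 / 100
= 2.23

2.23


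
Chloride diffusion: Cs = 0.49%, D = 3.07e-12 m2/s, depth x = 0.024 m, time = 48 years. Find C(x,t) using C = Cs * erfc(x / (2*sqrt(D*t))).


t_seconds = 48 * 365.25 * 24 * 3600 = 1514764800.0 s
arg = 0.024 / (2 * sqrt(3.07e-12 * 1514764800.0))
= 0.176
erfc(0.176) = 0.8035
C = 0.49 * 0.8035 = 0.3937%

0.3937


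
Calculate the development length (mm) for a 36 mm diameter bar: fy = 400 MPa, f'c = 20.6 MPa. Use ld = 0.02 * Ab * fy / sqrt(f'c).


Ab = pi * 36^2 / 4 = 1017.876 mm2
ld = 0.02 * 1017.876 * 400 / sqrt(20.6)
= 1794.1 mm

1794.1


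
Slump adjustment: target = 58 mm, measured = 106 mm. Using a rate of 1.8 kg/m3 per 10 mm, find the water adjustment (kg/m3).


Difference = 58 - 106 = -48 mm
Water adjustment = -48 * 1.8 / 10 = -8.6 kg/m3

-8.6


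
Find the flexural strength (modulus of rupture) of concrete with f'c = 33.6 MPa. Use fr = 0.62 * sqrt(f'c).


fr = 0.62 * sqrt(33.6)
= 3.594 MPa

3.594


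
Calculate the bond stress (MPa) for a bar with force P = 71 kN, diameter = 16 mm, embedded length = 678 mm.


u = P / (pi * db * ld)
= 71 * 1000 / (pi * 16 * 678)
= 2.083 MPa

2.083


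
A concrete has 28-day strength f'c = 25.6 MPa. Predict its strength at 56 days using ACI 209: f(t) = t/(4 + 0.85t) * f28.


f(56) = 56 / (4 + 0.85 * 56) * 25.6
= 56 / 51.6 * 25.6
= 27.78 MPa

27.78


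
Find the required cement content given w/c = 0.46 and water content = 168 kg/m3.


Cement = water / (w/c)
= 168 / 0.46
= 365.2 kg/m3

365.2


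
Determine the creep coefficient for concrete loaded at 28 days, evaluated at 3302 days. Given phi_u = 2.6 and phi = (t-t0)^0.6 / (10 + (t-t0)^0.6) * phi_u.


dt = 3302 - 28 = 3274
phi = 3274^0.6 / (10 + 3274^0.6) * 2.6
= 2.412

2.412


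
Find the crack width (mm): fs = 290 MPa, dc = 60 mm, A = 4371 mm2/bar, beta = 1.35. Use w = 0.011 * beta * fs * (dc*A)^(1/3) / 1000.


w = 0.011 * beta * fs * (dc * A)^(1/3) / 1000
= 0.011 * 1.35 * 290 * (60 * 4371)^(1/3) / 1000
= 0.276 mm

0.276


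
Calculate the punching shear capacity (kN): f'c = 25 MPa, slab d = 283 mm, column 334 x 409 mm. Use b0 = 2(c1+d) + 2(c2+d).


b0 = 2*(334 + 283) + 2*(409 + 283) = 2618 mm
Vc = 0.33 * sqrt(25) * 2618 * 283 / 1000
= 1222.48 kN

1222.48


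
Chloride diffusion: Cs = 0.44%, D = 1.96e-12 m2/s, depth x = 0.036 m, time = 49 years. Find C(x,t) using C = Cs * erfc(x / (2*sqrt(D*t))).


t_seconds = 49 * 365.25 * 24 * 3600 = 1546322400.0 s
arg = 0.036 / (2 * sqrt(1.96e-12 * 1546322400.0))
= 0.327
erfc(0.327) = 0.6438
C = 0.44 * 0.6438 = 0.2833%

0.2833


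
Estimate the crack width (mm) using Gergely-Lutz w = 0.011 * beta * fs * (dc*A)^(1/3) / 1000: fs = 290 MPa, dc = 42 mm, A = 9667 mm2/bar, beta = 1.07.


w = 0.011 * beta * fs * (dc * A)^(1/3) / 1000
= 0.011 * 1.07 * 290 * (42 * 9667)^(1/3) / 1000
= 0.253 mm

0.253


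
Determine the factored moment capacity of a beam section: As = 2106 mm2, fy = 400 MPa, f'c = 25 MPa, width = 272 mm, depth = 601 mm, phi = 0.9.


a = As * fy / (0.85 * f'c * b)
= 2106 * 400 / (0.85 * 25 * 272)
= 145.7439 mm
Mn = As * fy * (d - a/2) / 10^6
= 444.8951 kN-m
phi*Mn = 0.9 * 444.8951 = 400.41 kN-m

400.41


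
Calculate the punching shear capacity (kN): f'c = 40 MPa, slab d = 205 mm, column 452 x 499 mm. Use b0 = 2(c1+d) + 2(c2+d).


b0 = 2*(452 + 205) + 2*(499 + 205) = 2722 mm
Vc = 0.33 * sqrt(40) * 2722 * 205 / 1000
= 1164.62 kN

1164.62


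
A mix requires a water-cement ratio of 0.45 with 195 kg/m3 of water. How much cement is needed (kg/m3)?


Cement = water / (w/c)
= 195 / 0.45
= 433.3 kg/m3

433.3


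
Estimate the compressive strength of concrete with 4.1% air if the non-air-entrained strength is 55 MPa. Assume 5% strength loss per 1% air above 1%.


Strength loss = (4.1 - 1) * 5 = 15.5%
f'c = 55 * (1 - 15.5/100)
= 46.48 MPa

46.48


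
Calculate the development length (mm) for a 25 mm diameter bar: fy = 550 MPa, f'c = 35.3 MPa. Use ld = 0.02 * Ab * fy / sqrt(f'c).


Ab = pi * 25^2 / 4 = 490.874 mm2
ld = 0.02 * 490.874 * 550 / sqrt(35.3)
= 908.8 mm

908.8


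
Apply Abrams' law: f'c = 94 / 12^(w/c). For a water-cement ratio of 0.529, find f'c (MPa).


f'c = 94 / 12^0.529
= 94 / 3.723
= 25.25 MPa

25.25


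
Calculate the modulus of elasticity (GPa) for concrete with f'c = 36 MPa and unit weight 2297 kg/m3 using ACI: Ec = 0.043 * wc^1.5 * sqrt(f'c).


Ec = 0.043 * 2297^1.5 * sqrt(36) / 1000
= 28.4 GPa

28.4


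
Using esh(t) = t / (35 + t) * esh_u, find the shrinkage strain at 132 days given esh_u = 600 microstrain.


esh(132) = 132 / (35 + 132) * 600
= 132 / 167 * 600
= 474.3 microstrain

474.3


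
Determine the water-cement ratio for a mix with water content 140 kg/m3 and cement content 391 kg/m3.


w/c = water / cement
w/c = 140 / 391 = 0.358

0.358


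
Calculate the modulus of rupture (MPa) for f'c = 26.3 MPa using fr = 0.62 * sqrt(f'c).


fr = 0.62 * sqrt(26.3)
= 3.18 MPa

3.18


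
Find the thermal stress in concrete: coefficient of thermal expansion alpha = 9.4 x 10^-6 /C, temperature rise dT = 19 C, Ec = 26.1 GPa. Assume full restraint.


sigma = alpha * dT * Ec
= 9.4e-6 * 19 * 26.1 * 1000
= 4.661 MPa

4.661


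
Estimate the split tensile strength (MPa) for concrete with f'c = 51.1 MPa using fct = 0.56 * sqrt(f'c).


fct = 0.56 * sqrt(51.1)
= 0.56 * 7.148
= 4.003 MPa

4.003


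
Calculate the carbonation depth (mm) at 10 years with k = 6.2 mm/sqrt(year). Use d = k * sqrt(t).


depth = k * sqrt(t)
= 6.2 * sqrt(10)
= 19.61 mm

19.61


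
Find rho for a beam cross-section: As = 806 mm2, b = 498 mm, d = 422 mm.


rho = As / (b * d)
= 806 / (498 * 422)
= 0.0038

0.0038


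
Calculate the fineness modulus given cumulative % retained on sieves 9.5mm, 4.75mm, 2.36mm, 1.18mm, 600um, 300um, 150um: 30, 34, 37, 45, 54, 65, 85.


FM = sum(cumulative % retained) / 100
= 350 / 100
= 3.5

3.5


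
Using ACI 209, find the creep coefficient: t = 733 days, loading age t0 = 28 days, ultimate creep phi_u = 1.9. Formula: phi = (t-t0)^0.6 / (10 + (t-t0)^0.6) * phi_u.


dt = 733 - 28 = 705
phi = 705^0.6 / (10 + 705^0.6) * 1.9
= 1.589

1.589


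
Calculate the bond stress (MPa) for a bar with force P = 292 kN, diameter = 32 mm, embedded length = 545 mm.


u = P / (pi * db * ld)
= 292 * 1000 / (pi * 32 * 545)
= 5.33 MPa

5.33


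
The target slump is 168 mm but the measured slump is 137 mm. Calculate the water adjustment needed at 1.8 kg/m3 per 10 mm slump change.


Difference = 168 - 137 = 31 mm
Water adjustment = 31 * 1.8 / 10 = 5.6 kg/m3

5.6


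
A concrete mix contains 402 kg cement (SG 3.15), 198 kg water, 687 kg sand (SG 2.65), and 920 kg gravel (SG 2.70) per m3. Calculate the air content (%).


Vol cement = 402 / (3.15 * 1000) = 0.127619 m3
Vol water = 198 / 1000 = 0.198 m3
Vol sand = 687 / (2.65 * 1000) = 0.259245 m3
Vol gravel = 920 / (2.70 * 1000) = 0.340741 m3
Total solid + water volume = 0.925605 m3
Air = (1 - 0.925605) * 100 = 7.44%

7.44


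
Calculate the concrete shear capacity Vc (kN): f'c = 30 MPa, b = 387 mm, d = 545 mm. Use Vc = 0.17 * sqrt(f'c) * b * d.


Vc = 0.17 * sqrt(30) * 387 * 545 / 1000
= 196.39 kN

196.39


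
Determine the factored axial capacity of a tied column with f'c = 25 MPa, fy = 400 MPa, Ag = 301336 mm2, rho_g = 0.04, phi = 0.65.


Ast = rho * Ag = 0.04 * 301336 = 12053.44 mm2
phi*Pn = 0.65 * 0.80 * (0.85 * 25 * (301336 - 12053.44) + 400 * 12053.44) / 1000
= 5703.69 kN

5703.69


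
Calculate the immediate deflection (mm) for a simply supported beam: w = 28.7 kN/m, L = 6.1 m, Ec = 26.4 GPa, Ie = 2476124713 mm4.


Convert: L = 6.1 m = 6100 mm, Ec = 26.4 GPa = 26400 MPa
delta = 5 * 28.7 * 6100^4 / (384 * 26400 * 2476124713)
= 7.92 mm

7.92


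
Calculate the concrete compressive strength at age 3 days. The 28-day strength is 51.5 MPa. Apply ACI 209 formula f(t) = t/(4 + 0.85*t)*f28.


f(3) = 3 / (4 + 0.85 * 3) * 51.5
= 3 / 6.55 * 51.5
= 23.59 MPa

23.59


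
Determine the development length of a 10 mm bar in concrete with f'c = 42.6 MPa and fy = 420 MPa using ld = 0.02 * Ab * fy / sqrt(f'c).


Ab = pi * 10^2 / 4 = 78.54 mm2
ld = 0.02 * 78.54 * 420 / sqrt(42.6)
= 101.1 mm

101.1


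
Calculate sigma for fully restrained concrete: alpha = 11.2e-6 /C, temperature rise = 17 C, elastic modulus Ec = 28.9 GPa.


sigma = alpha * dT * Ec
= 11.2e-6 * 17 * 28.9 * 1000
= 5.503 MPa

5.503


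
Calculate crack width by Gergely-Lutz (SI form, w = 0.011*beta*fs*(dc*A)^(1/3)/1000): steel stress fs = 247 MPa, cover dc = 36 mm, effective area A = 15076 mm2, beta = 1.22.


w = 0.011 * beta * fs * (dc * A)^(1/3) / 1000
= 0.011 * 1.22 * 247 * (36 * 15076)^(1/3) / 1000
= 0.27 mm

0.27


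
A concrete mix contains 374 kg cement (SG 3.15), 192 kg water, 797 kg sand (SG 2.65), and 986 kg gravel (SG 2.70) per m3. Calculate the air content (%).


Vol cement = 374 / (3.15 * 1000) = 0.11873 m3
Vol water = 192 / 1000 = 0.192 m3
Vol sand = 797 / (2.65 * 1000) = 0.300755 m3
Vol gravel = 986 / (2.70 * 1000) = 0.365185 m3
Total solid + water volume = 0.97667 m3
Air = (1 - 0.97667) * 100 = 2.33%

2.33


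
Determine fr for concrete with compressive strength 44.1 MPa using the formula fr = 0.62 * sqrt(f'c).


fr = 0.62 * sqrt(44.1)
= 4.117 MPa

4.117


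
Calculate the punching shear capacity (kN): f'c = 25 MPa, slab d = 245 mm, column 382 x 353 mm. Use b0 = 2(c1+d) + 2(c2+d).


b0 = 2*(382 + 245) + 2*(353 + 245) = 2450 mm
Vc = 0.33 * sqrt(25) * 2450 * 245 / 1000
= 990.41 kN

990.41


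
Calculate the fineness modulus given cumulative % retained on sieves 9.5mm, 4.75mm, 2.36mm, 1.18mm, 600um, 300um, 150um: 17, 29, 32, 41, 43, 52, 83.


FM = sum(cumulative % retained) / 100
= 297 / 100
= 2.97

2.97


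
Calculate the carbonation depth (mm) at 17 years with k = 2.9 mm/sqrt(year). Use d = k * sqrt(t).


depth = k * sqrt(t)
= 2.9 * sqrt(17)
= 11.96 mm

11.96


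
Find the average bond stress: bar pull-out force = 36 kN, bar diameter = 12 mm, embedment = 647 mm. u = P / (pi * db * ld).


u = P / (pi * db * ld)
= 36 * 1000 / (pi * 12 * 647)
= 1.476 MPa

1.476


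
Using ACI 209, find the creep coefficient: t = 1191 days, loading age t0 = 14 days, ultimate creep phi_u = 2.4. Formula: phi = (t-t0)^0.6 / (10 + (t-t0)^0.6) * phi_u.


dt = 1191 - 14 = 1177
phi = 1177^0.6 / (10 + 1177^0.6) * 2.4
= 2.098

2.098


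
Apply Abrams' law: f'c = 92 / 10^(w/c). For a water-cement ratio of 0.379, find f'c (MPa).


f'c = 92 / 10^0.379
= 92 / 2.393
= 38.44 MPa

38.44


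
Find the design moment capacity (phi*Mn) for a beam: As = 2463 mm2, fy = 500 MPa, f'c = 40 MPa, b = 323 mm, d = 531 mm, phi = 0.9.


a = As * fy / (0.85 * f'c * b)
= 2463 * 500 / (0.85 * 40 * 323)
= 112.138 mm
Mn = As * fy * (d - a/2) / 10^6
= 584.8775 kN-m
phi*Mn = 0.9 * 584.8775 = 526.39 kN-m

526.39


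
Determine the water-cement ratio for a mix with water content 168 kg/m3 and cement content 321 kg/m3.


w/c = water / cement
w/c = 168 / 321 = 0.523

0.523


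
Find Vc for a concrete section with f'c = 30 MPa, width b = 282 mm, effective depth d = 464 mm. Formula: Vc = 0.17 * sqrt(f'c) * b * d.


Vc = 0.17 * sqrt(30) * 282 * 464 / 1000
= 121.84 kN

121.84


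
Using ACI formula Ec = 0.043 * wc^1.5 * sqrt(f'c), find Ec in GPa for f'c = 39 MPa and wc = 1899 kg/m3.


Ec = 0.043 * 1899^1.5 * sqrt(39) / 1000
= 22.22 GPa

22.22


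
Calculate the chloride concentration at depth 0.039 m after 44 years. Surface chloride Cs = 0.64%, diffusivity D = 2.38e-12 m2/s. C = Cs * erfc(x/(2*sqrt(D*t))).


t_seconds = 44 * 365.25 * 24 * 3600 = 1388534400.0 s
arg = 0.039 / (2 * sqrt(2.38e-12 * 1388534400.0))
= 0.3392
erfc(0.3392) = 0.6314
C = 0.64 * 0.6314 = 0.4041%

0.4041


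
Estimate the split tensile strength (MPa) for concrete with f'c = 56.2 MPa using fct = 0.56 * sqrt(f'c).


fct = 0.56 * sqrt(56.2)
= 0.56 * 7.497
= 4.198 MPa

4.198


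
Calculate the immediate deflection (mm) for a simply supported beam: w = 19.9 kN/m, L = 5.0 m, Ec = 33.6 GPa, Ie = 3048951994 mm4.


Convert: L = 5.0 m = 5000 mm, Ec = 33.6 GPa = 33600 MPa
delta = 5 * 19.9 * 5000^4 / (384 * 33600 * 3048951994)
= 1.58 mm

1.58


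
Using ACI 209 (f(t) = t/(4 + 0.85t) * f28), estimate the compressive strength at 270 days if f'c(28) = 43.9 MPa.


f(270) = 270 / (4 + 0.85 * 270) * 43.9
= 270 / 233.5 * 43.9
= 50.76 MPa

50.76


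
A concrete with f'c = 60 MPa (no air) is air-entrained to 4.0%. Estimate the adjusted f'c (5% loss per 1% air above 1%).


Strength loss = (4.0 - 1) * 5 = 15.0%
f'c = 60 * (1 - 15.0/100)
= 51.0 MPa

51.0


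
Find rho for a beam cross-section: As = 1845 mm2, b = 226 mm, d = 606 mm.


rho = As / (b * d)
= 1845 / (226 * 606)
= 0.0135

0.0135


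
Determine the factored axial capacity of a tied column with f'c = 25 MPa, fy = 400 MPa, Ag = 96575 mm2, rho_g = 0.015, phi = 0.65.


Ast = rho * Ag = 0.015 * 96575 = 1448.625 mm2
phi*Pn = 0.65 * 0.80 * (0.85 * 25 * (96575 - 1448.625) + 400 * 1448.625) / 1000
= 1352.46 kN

1352.46


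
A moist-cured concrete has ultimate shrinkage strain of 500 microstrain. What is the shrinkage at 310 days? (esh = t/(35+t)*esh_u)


esh(310) = 310 / (35 + 310) * 500
= 310 / 345 * 500
= 449.3 microstrain

449.3


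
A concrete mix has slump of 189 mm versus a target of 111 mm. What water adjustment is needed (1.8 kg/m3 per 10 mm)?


Difference = 111 - 189 = -78 mm
Water adjustment = -78 * 1.8 / 10 = -14.0 kg/m3

-14.0


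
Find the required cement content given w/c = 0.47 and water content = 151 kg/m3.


Cement = water / (w/c)
= 151 / 0.47
= 321.3 kg/m3

321.3


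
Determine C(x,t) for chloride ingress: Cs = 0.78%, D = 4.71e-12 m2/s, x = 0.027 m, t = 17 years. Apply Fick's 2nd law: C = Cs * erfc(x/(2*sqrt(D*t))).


t_seconds = 17 * 365.25 * 24 * 3600 = 536479200.0 s
arg = 0.027 / (2 * sqrt(4.71e-12 * 536479200.0))
= 0.2686
erfc(0.2686) = 0.7041
C = 0.78 * 0.7041 = 0.5492%

0.5492


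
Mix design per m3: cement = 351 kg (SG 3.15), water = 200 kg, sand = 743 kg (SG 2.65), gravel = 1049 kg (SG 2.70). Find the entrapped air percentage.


Vol cement = 351 / (3.15 * 1000) = 0.111429 m3
Vol water = 200 / 1000 = 0.2 m3
Vol sand = 743 / (2.65 * 1000) = 0.280377 m3
Vol gravel = 1049 / (2.70 * 1000) = 0.388519 m3
Total solid + water volume = 0.980324 m3
Air = (1 - 0.980324) * 100 = 1.97%

1.97


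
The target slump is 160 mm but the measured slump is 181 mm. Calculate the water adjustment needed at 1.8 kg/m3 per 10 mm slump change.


Difference = 160 - 181 = -21 mm
Water adjustment = -21 * 1.8 / 10 = -3.8 kg/m3

-3.8


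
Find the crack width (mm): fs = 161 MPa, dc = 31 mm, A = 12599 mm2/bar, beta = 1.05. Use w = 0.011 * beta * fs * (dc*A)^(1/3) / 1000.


w = 0.011 * beta * fs * (dc * A)^(1/3) / 1000
= 0.011 * 1.05 * 161 * (31 * 12599)^(1/3) / 1000
= 0.136 mm

0.136


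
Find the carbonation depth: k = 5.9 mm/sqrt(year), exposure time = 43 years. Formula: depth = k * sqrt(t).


depth = k * sqrt(t)
= 5.9 * sqrt(43)
= 38.69 mm

38.69


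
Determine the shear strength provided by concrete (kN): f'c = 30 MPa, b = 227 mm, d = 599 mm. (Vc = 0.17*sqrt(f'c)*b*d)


Vc = 0.17 * sqrt(30) * 227 * 599 / 1000
= 126.61 kN

126.61


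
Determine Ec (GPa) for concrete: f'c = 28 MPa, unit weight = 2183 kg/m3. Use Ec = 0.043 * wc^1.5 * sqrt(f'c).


Ec = 0.043 * 2183^1.5 * sqrt(28) / 1000
= 23.21 GPa

23.21


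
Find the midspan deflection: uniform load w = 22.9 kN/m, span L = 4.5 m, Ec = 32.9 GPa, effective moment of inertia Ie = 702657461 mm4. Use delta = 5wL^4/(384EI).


Convert: L = 4.5 m = 4500 mm, Ec = 32.9 GPa = 32900 MPa
delta = 5 * 22.9 * 4500^4 / (384 * 32900 * 702657461)
= 5.29 mm

5.29


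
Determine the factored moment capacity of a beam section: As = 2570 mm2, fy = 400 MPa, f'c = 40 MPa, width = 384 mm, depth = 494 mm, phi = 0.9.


a = As * fy / (0.85 * f'c * b)
= 2570 * 400 / (0.85 * 40 * 384)
= 78.7377 mm
Mn = As * fy * (d - a/2) / 10^6
= 467.3608 kN-m
phi*Mn = 0.9 * 467.3608 = 420.62 kN-m

420.62


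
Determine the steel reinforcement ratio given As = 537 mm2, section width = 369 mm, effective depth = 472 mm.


rho = As / (b * d)
= 537 / (369 * 472)
= 0.0031

0.0031


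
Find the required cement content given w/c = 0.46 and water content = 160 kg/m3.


Cement = water / (w/c)
= 160 / 0.46
= 347.8 kg/m3

347.8


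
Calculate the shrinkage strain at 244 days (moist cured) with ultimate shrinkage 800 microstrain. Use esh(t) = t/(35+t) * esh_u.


esh(244) = 244 / (35 + 244) * 800
= 244 / 279 * 800
= 699.6 microstrain

699.6


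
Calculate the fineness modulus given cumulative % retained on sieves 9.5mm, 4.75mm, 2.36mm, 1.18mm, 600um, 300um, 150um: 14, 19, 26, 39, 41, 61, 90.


FM = sum(cumulative % retained) / 100
= 290 / 100
= 2.9

2.9


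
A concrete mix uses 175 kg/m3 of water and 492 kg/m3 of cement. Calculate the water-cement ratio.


w/c = water / cement
w/c = 175 / 492 = 0.356

0.356


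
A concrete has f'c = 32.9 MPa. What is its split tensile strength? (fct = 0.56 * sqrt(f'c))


fct = 0.56 * sqrt(32.9)
= 0.56 * 5.736
= 3.212 MPa

3.212


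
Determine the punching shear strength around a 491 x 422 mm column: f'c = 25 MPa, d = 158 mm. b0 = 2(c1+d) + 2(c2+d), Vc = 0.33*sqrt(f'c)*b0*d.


b0 = 2*(491 + 158) + 2*(422 + 158) = 2458 mm
Vc = 0.33 * sqrt(25) * 2458 * 158 / 1000
= 640.8 kN

640.8


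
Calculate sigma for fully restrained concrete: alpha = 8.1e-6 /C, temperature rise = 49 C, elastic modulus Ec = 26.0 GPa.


sigma = alpha * dT * Ec
= 8.1e-6 * 49 * 26.0 * 1000
= 10.319 MPa

10.319


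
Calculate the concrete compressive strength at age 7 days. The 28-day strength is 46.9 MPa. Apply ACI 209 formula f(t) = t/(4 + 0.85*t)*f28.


f(7) = 7 / (4 + 0.85 * 7) * 46.9
= 7 / 9.95 * 46.9
= 32.99 MPa

32.99


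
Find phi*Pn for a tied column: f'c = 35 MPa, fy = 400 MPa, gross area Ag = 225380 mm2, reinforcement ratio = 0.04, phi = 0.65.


Ast = rho * Ag = 0.04 * 225380 = 9015.2 mm2
phi*Pn = 0.65 * 0.80 * (0.85 * 35 * (225380 - 9015.2) + 400 * 9015.2) / 1000
= 5222.33 kN

5222.33


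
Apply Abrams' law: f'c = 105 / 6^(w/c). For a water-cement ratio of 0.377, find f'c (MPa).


f'c = 105 / 6^0.377
= 105 / 1.965
= 53.44 MPa

53.44


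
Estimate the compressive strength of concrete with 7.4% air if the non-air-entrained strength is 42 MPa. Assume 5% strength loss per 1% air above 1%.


Strength loss = (7.4 - 1) * 5 = 32.0%
f'c = 42 * (1 - 32.0/100)
= 28.56 MPa

28.56


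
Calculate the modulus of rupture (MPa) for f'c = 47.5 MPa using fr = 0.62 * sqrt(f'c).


fr = 0.62 * sqrt(47.5)
= 4.273 MPa

4.273


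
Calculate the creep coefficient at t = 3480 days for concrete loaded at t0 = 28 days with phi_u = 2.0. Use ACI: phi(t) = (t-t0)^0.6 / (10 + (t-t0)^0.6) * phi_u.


dt = 3480 - 28 = 3452
phi = 3452^0.6 / (10 + 3452^0.6) * 2.0
= 1.86

1.86


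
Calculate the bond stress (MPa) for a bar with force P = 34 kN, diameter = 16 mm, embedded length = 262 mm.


u = P / (pi * db * ld)
= 34 * 1000 / (pi * 16 * 262)
= 2.582 MPa

2.582
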